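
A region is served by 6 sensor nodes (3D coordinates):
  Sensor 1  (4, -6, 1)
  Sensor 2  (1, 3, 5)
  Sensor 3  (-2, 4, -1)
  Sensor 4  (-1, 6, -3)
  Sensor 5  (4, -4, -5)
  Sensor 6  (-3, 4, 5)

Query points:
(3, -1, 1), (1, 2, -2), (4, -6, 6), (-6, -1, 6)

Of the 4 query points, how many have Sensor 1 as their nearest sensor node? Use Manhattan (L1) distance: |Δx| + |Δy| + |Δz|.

(3, -1, 1) — d to each: Sensor 1:6, Sensor 2:10, Sensor 3:12, Sensor 4:15, Sensor 5:10, Sensor 6:15 → nearest is Sensor 1
(1, 2, -2) — d to each: Sensor 1:14, Sensor 2:8, Sensor 3:6, Sensor 4:7, Sensor 5:12, Sensor 6:13 → nearest is Sensor 3
(4, -6, 6) — d to each: Sensor 1:5, Sensor 2:13, Sensor 3:23, Sensor 4:26, Sensor 5:13, Sensor 6:18 → nearest is Sensor 1
(-6, -1, 6) — d to each: Sensor 1:20, Sensor 2:12, Sensor 3:16, Sensor 4:21, Sensor 5:24, Sensor 6:9 → nearest is Sensor 6
2 of the 4 points have Sensor 1 as nearest.

2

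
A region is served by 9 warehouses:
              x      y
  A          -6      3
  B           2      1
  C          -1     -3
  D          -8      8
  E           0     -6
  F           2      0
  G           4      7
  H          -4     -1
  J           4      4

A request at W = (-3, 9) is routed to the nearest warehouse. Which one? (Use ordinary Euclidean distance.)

Since √ is increasing, it suffices to compare squared distances:
|WA|² = 9 + 36 = 45
|WB|² = 25 + 64 = 89
|WC|² = 4 + 144 = 148
|WD|² = 25 + 1 = 26
|WE|² = 9 + 225 = 234
|WF|² = 25 + 81 = 106
|WG|² = 49 + 4 = 53
|WH|² = 1 + 100 = 101
|WJ|² = 49 + 25 = 74
The smallest is to D, so W lies in the Voronoi region of D.

D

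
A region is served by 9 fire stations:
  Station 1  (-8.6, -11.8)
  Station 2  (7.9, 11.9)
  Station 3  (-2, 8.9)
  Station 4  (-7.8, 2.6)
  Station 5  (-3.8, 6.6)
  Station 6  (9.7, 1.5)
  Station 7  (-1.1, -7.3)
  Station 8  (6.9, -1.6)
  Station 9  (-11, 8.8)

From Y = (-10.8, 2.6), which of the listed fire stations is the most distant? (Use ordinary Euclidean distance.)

Since √ is increasing, it suffices to compare squared distances:
d²(Y, Station 1) = (-10.8−(-8.6))² + (2.6−(-11.8))² = 4.84 + 207.36 = 212.2
d²(Y, Station 2) = (-10.8−7.9)² + (2.6−11.9)² = 349.69 + 86.49 = 436.18
d²(Y, Station 3) = (-10.8−(-2))² + (2.6−8.9)² = 77.44 + 39.69 = 117.13
d²(Y, Station 4) = (-10.8−(-7.8))² + (2.6−2.6)² = 9 + 0 = 9
d²(Y, Station 5) = (-10.8−(-3.8))² + (2.6−6.6)² = 49 + 16 = 65
d²(Y, Station 6) = (-10.8−9.7)² + (2.6−1.5)² = 420.25 + 1.21 = 421.46
d²(Y, Station 7) = (-10.8−(-1.1))² + (2.6−(-7.3))² = 94.09 + 98.01 = 192.1
d²(Y, Station 8) = (-10.8−6.9)² + (2.6−(-1.6))² = 313.29 + 17.64 = 330.93
d²(Y, Station 9) = (-10.8−(-11))² + (2.6−8.8)² = 0.04 + 38.44 = 38.48
The largest is to Station 2.

Station 2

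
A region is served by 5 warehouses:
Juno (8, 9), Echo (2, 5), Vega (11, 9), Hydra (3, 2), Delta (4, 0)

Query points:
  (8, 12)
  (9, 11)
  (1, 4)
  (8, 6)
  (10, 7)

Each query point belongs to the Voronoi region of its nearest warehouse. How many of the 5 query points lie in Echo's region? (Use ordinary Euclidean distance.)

(8, 12) — d² to each: Juno:9, Echo:85, Vega:18, Hydra:125, Delta:160 → nearest is Juno
(9, 11) — d² to each: Juno:5, Echo:85, Vega:8, Hydra:117, Delta:146 → nearest is Juno
(1, 4) — d² to each: Juno:74, Echo:2, Vega:125, Hydra:8, Delta:25 → nearest is Echo
(8, 6) — d² to each: Juno:9, Echo:37, Vega:18, Hydra:41, Delta:52 → nearest is Juno
(10, 7) — d² to each: Juno:8, Echo:68, Vega:5, Hydra:74, Delta:85 → nearest is Vega
1 of the 5 points has Echo as nearest.

1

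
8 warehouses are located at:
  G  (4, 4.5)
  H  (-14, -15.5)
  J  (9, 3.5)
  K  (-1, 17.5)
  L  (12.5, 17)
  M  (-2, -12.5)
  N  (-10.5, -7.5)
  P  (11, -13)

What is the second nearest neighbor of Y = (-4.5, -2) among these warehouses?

G

Squared Euclidean distances:
|YG|² = (-4.5−4)² + (-2−4.5)² = 72.25 + 42.25 = 114.5
|YH|² = (-4.5−(-14))² + (-2−(-15.5))² = 90.25 + 182.25 = 272.5
|YJ|² = (-4.5−9)² + (-2−3.5)² = 182.25 + 30.25 = 212.5
|YK|² = (-4.5−(-1))² + (-2−17.5)² = 12.25 + 380.25 = 392.5
|YL|² = (-4.5−12.5)² + (-2−17)² = 289 + 361 = 650
|YM|² = (-4.5−(-2))² + (-2−(-12.5))² = 6.25 + 110.25 = 116.5
|YN|² = (-4.5−(-10.5))² + (-2−(-7.5))² = 36 + 30.25 = 66.25
|YP|² = (-4.5−11)² + (-2−(-13))² = 240.25 + 121 = 361.25
Sorted ascending: N, G, M, … — the second-nearest is G.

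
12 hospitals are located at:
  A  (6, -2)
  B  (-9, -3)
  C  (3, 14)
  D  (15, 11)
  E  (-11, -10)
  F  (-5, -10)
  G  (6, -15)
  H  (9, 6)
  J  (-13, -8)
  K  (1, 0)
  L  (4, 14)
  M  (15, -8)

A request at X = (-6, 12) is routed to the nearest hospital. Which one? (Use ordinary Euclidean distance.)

C

Squared Euclidean distances:
|XA|² = (-6−6)² + (12−(-2))² = 144 + 196 = 340
|XB|² = (-6−(-9))² + (12−(-3))² = 9 + 225 = 234
|XC|² = (-6−3)² + (12−14)² = 81 + 4 = 85
|XD|² = (-6−15)² + (12−11)² = 441 + 1 = 442
|XE|² = (-6−(-11))² + (12−(-10))² = 25 + 484 = 509
|XF|² = (-6−(-5))² + (12−(-10))² = 1 + 484 = 485
|XG|² = (-6−6)² + (12−(-15))² = 144 + 729 = 873
|XH|² = (-6−9)² + (12−6)² = 225 + 36 = 261
|XJ|² = (-6−(-13))² + (12−(-8))² = 49 + 400 = 449
|XK|² = (-6−1)² + (12−0)² = 49 + 144 = 193
|XL|² = (-6−4)² + (12−14)² = 100 + 4 = 104
|XM|² = (-6−15)² + (12−(-8))² = 441 + 400 = 841
Minimum is at C.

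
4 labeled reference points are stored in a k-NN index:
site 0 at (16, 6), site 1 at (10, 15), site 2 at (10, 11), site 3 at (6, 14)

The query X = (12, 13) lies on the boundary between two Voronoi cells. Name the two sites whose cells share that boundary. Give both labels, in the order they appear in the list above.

Squared distances from X to each site:
d²(X, site 0) = (12−16)² + (13−6)² = 16 + 49 = 65
d²(X, site 1) = (12−10)² + (13−15)² = 4 + 4 = 8
d²(X, site 2) = (12−10)² + (13−11)² = 4 + 4 = 8
d²(X, site 3) = (12−6)² + (13−14)² = 36 + 1 = 37
X is equidistant from site 1 and site 2 (both at squared distance 8), and every other site is strictly farther — so X lies on the site 1–site 2 Voronoi edge.

site 1 and site 2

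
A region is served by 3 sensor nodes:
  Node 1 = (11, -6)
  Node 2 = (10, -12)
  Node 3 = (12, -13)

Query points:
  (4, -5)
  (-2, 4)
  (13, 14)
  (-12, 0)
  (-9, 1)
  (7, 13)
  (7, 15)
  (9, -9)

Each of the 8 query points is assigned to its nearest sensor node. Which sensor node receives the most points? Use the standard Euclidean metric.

(4, -5) — d² to each: Node 1:50, Node 2:85, Node 3:128 → nearest is Node 1
(-2, 4) — d² to each: Node 1:269, Node 2:400, Node 3:485 → nearest is Node 1
(13, 14) — d² to each: Node 1:404, Node 2:685, Node 3:730 → nearest is Node 1
(-12, 0) — d² to each: Node 1:565, Node 2:628, Node 3:745 → nearest is Node 1
(-9, 1) — d² to each: Node 1:449, Node 2:530, Node 3:637 → nearest is Node 1
(7, 13) — d² to each: Node 1:377, Node 2:634, Node 3:701 → nearest is Node 1
(7, 15) — d² to each: Node 1:457, Node 2:738, Node 3:809 → nearest is Node 1
(9, -9) — d² to each: Node 1:13, Node 2:10, Node 3:25 → nearest is Node 2
Tally — Node 1:7, Node 2:1. Node 1 captures the most (7).

Node 1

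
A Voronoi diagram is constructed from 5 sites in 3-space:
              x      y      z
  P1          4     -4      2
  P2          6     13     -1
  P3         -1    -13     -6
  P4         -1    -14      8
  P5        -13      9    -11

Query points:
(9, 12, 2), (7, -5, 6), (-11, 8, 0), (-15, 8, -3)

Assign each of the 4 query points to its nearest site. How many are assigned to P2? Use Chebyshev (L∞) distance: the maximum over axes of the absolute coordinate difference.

1

(9, 12, 2) — d to each: P1:16, P2:3, P3:25, P4:26, P5:22 → nearest is P2
(7, -5, 6) — d to each: P1:4, P2:18, P3:12, P4:9, P5:20 → nearest is P1
(-11, 8, 0) — d to each: P1:15, P2:17, P3:21, P4:22, P5:11 → nearest is P5
(-15, 8, -3) — d to each: P1:19, P2:21, P3:21, P4:22, P5:8 → nearest is P5
1 of the 4 points has P2 as nearest.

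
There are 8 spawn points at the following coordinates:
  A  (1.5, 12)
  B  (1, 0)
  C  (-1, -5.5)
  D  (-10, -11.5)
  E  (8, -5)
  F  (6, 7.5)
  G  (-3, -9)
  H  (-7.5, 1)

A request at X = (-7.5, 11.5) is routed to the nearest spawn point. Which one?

A

Since √ is increasing, it suffices to compare squared distances:
|XA|² = 81 + 0.25 = 81.25
|XB|² = 72.25 + 132.25 = 204.5
|XC|² = 42.25 + 289 = 331.25
|XD|² = 6.25 + 529 = 535.25
|XE|² = 240.25 + 272.25 = 512.5
|XF|² = 182.25 + 16 = 198.25
|XG|² = 20.25 + 420.25 = 440.5
|XH|² = 0 + 110.25 = 110.25
The smallest is to A, so X lies in the Voronoi region of A.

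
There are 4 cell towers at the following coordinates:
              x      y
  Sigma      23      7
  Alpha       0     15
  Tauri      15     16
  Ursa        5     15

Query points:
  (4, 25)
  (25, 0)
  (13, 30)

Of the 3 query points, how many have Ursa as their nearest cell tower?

1

(4, 25) — d² to each: Sigma:685, Alpha:116, Tauri:202, Ursa:101 → nearest is Ursa
(25, 0) — d² to each: Sigma:53, Alpha:850, Tauri:356, Ursa:625 → nearest is Sigma
(13, 30) — d² to each: Sigma:629, Alpha:394, Tauri:200, Ursa:289 → nearest is Tauri
1 of the 3 points has Ursa as nearest.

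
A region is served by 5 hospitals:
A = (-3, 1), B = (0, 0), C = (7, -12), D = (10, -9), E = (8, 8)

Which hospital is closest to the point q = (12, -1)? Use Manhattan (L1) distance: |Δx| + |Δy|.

d(q,A) = 15 + 2 = 17
d(q,B) = 12 + 1 = 13
d(q,C) = 5 + 11 = 16
d(q,D) = 2 + 8 = 10
d(q,E) = 4 + 9 = 13
D is nearest.

D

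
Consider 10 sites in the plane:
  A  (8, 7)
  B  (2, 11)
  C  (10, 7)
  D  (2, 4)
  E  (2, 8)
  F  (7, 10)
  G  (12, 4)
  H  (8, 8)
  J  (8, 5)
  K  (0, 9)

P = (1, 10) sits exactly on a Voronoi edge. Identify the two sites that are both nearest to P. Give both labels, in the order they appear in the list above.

Squared distances from P to each site:
|PA|² = (1−8)² + (10−7)² = 49 + 9 = 58
|PB|² = (1−2)² + (10−11)² = 1 + 1 = 2
|PC|² = (1−10)² + (10−7)² = 81 + 9 = 90
|PD|² = (1−2)² + (10−4)² = 1 + 36 = 37
|PE|² = (1−2)² + (10−8)² = 1 + 4 = 5
|PF|² = (1−7)² + (10−10)² = 36 + 0 = 36
|PG|² = (1−12)² + (10−4)² = 121 + 36 = 157
|PH|² = (1−8)² + (10−8)² = 49 + 4 = 53
|PJ|² = (1−8)² + (10−5)² = 49 + 25 = 74
|PK|² = (1−0)² + (10−9)² = 1 + 1 = 2
P is equidistant from B and K (both at squared distance 2), and every other site is strictly farther — so P lies on the B–K Voronoi edge.

B and K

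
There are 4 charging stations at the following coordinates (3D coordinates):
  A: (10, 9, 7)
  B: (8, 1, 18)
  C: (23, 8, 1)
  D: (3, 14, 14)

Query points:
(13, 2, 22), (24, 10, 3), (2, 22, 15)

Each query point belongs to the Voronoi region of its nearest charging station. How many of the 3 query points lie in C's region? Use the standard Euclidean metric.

1

(13, 2, 22) — d² to each: A:283, B:42, C:577, D:308 → nearest is B
(24, 10, 3) — d² to each: A:213, B:562, C:9, D:578 → nearest is C
(2, 22, 15) — d² to each: A:297, B:486, C:833, D:66 → nearest is D
1 of the 3 points has C as nearest.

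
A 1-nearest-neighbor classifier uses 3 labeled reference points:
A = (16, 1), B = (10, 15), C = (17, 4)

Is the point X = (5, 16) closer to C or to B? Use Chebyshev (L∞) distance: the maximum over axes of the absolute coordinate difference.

B

d(X,C) = max(12, 12) = 12
d(X,B) = max(5, 1) = 5
12 > 5, so B is closer.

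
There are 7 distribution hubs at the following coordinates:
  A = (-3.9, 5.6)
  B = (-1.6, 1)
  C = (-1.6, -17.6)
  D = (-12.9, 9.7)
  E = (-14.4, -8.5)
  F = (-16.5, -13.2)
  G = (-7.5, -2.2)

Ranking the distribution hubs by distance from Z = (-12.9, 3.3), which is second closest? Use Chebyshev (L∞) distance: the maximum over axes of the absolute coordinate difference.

d(Z,A) = max(9, 2.3) = 9
d(Z,B) = max(11.3, 2.3) = 11.3
d(Z,C) = max(11.3, 20.9) = 20.9
d(Z,D) = max(0, 6.4) = 6.4
d(Z,E) = max(1.5, 11.8) = 11.8
d(Z,F) = max(3.6, 16.5) = 16.5
d(Z,G) = max(5.4, 5.5) = 5.5
Sorted ascending: G, D, A, … — the second-nearest is D.

D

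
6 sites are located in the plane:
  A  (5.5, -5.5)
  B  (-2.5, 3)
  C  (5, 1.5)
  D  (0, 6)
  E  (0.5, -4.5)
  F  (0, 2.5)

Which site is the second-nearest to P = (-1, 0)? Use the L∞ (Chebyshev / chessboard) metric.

B

d(P,A) = max(6.5, 5.5) = 6.5
d(P,B) = max(1.5, 3) = 3
d(P,C) = max(6, 1.5) = 6
d(P,D) = max(1, 6) = 6
d(P,E) = max(1.5, 4.5) = 4.5
d(P,F) = max(1, 2.5) = 2.5
Sorted ascending: F, B, E, … — the second-nearest is B.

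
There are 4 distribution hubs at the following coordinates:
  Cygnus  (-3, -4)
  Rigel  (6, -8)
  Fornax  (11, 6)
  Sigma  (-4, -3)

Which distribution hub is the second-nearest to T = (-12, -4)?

Squared Euclidean distances:
d²(T, Cygnus) = (-12−(-3))² + (-4−(-4))² = 81 + 0 = 81
d²(T, Rigel) = (-12−6)² + (-4−(-8))² = 324 + 16 = 340
d²(T, Fornax) = (-12−11)² + (-4−6)² = 529 + 100 = 629
d²(T, Sigma) = (-12−(-4))² + (-4−(-3))² = 64 + 1 = 65
Sorted ascending: Sigma, Cygnus, Rigel, … — the second-nearest is Cygnus.

Cygnus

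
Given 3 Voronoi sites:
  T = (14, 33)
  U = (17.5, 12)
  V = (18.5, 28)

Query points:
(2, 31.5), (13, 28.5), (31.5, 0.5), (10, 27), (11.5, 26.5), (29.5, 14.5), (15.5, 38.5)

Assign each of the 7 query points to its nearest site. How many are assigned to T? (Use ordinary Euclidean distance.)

(2, 31.5) — d² to each: T:146.25, U:620.5, V:284.5 → nearest is T
(13, 28.5) — d² to each: T:21.25, U:292.5, V:30.5 → nearest is T
(31.5, 0.5) — d² to each: T:1362.5, U:328.25, V:925.25 → nearest is U
(10, 27) — d² to each: T:52, U:281.25, V:73.25 → nearest is T
(11.5, 26.5) — d² to each: T:48.5, U:246.25, V:51.25 → nearest is T
(29.5, 14.5) — d² to each: T:582.5, U:150.25, V:303.25 → nearest is U
(15.5, 38.5) — d² to each: T:32.5, U:706.25, V:119.25 → nearest is T
5 of the 7 points have T as nearest.

5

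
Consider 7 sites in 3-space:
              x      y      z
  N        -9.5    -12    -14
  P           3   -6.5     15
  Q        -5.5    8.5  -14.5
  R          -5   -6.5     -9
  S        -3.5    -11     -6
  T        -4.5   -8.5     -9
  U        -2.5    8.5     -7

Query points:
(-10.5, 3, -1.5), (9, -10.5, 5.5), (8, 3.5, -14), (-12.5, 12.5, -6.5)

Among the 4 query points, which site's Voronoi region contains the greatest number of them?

U

(-10.5, 3, -1.5) — d² to each: N:382.25, P:544.75, Q:224.25, R:176.75, S:265.25, T:224.5, U:124.5 → nearest is U
(9, -10.5, 5.5) — d² to each: N:724.75, P:142.25, Q:971.25, R:422.25, S:288.75, T:396.5, U:649.5 → nearest is P
(8, 3.5, -14) — d² to each: N:546.5, P:966, Q:207.5, R:294, S:406.5, T:325.25, U:184.25 → nearest is U
(-12.5, 12.5, -6.5) — d² to each: N:665.5, P:1063.5, Q:129, R:423.5, S:633.5, T:511.25, U:116.25 → nearest is U
Tally — P:1, U:3. U captures the most (3).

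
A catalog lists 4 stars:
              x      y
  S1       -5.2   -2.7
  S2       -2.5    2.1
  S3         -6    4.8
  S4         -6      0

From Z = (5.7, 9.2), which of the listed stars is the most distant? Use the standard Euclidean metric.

Squared Euclidean distances:
|ZS1|² = 118.81 + 141.61 = 260.42
|ZS2|² = 67.24 + 50.41 = 117.65
|ZS3|² = 136.89 + 19.36 = 156.25
|ZS4|² = 136.89 + 84.64 = 221.53
The largest is to S1.

S1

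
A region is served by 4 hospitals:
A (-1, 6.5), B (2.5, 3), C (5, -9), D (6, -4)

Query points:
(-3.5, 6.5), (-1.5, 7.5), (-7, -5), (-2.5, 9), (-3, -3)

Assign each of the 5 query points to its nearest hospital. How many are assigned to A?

3

(-3.5, 6.5) — d² to each: A:6.25, B:48.25, C:312.5, D:200.5 → nearest is A
(-1.5, 7.5) — d² to each: A:1.25, B:36.25, C:314.5, D:188.5 → nearest is A
(-7, -5) — d² to each: A:168.25, B:154.25, C:160, D:170 → nearest is B
(-2.5, 9) — d² to each: A:8.5, B:61, C:380.25, D:241.25 → nearest is A
(-3, -3) — d² to each: A:94.25, B:66.25, C:100, D:82 → nearest is B
3 of the 5 points have A as nearest.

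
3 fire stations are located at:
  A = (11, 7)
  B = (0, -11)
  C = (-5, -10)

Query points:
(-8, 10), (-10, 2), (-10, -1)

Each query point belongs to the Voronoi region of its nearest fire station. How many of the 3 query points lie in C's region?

2

(-8, 10) — d² to each: A:370, B:505, C:409 → nearest is A
(-10, 2) — d² to each: A:466, B:269, C:169 → nearest is C
(-10, -1) — d² to each: A:505, B:200, C:106 → nearest is C
2 of the 3 points have C as nearest.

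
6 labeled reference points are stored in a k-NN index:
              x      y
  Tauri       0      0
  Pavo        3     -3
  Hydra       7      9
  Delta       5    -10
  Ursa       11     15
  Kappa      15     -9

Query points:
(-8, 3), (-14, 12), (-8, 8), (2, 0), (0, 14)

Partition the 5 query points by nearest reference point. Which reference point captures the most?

Tauri

(-8, 3) — d² to each: Tauri:73, Pavo:157, Hydra:261, Delta:338, Ursa:505, Kappa:673 → nearest is Tauri
(-14, 12) — d² to each: Tauri:340, Pavo:514, Hydra:450, Delta:845, Ursa:634, Kappa:1282 → nearest is Tauri
(-8, 8) — d² to each: Tauri:128, Pavo:242, Hydra:226, Delta:493, Ursa:410, Kappa:818 → nearest is Tauri
(2, 0) — d² to each: Tauri:4, Pavo:10, Hydra:106, Delta:109, Ursa:306, Kappa:250 → nearest is Tauri
(0, 14) — d² to each: Tauri:196, Pavo:298, Hydra:74, Delta:601, Ursa:122, Kappa:754 → nearest is Hydra
Tally — Tauri:4, Hydra:1. Tauri captures the most (4).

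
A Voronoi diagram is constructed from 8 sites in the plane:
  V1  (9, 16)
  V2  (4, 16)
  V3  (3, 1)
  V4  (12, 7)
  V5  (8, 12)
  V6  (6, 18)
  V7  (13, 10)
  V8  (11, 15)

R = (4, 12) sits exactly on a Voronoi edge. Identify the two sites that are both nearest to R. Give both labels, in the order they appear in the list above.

Squared distances from R to each site:
|RV1|² = (4−9)² + (12−16)² = 25 + 16 = 41
|RV2|² = (4−4)² + (12−16)² = 0 + 16 = 16
|RV3|² = (4−3)² + (12−1)² = 1 + 121 = 122
|RV4|² = (4−12)² + (12−7)² = 64 + 25 = 89
|RV5|² = (4−8)² + (12−12)² = 16 + 0 = 16
|RV6|² = (4−6)² + (12−18)² = 4 + 36 = 40
|RV7|² = (4−13)² + (12−10)² = 81 + 4 = 85
|RV8|² = (4−11)² + (12−15)² = 49 + 9 = 58
R is equidistant from V2 and V5 (both at squared distance 16), and every other site is strictly farther — so R lies on the V2–V5 Voronoi edge.

V2 and V5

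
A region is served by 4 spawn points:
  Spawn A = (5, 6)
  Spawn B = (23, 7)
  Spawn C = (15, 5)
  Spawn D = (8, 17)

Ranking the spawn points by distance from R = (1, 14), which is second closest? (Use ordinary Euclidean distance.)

Spawn A

Compare squared distances (the ordering matches that of the actual distances):
d²(R, Spawn A) = (1−5)² + (14−6)² = 16 + 64 = 80
d²(R, Spawn B) = (1−23)² + (14−7)² = 484 + 49 = 533
d²(R, Spawn C) = (1−15)² + (14−5)² = 196 + 81 = 277
d²(R, Spawn D) = (1−8)² + (14−17)² = 49 + 9 = 58
Sorted ascending: Spawn D, Spawn A, Spawn C, … — the second-nearest is Spawn A.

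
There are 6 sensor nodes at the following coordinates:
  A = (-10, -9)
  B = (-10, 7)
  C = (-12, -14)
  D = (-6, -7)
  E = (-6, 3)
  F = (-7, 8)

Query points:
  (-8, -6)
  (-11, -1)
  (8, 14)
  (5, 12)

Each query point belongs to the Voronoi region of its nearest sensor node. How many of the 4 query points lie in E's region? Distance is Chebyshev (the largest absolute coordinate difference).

3

(-8, -6) — d to each: A:3, B:13, C:8, D:2, E:9, F:14 → nearest is D
(-11, -1) — d to each: A:8, B:8, C:13, D:6, E:5, F:9 → nearest is E
(8, 14) — d to each: A:23, B:18, C:28, D:21, E:14, F:15 → nearest is E
(5, 12) — d to each: A:21, B:15, C:26, D:19, E:11, F:12 → nearest is E
3 of the 4 points have E as nearest.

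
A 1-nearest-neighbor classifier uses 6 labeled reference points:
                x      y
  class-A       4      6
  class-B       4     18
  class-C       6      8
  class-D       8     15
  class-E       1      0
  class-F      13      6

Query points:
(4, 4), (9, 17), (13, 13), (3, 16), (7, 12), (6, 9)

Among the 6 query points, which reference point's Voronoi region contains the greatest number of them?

class-D

(4, 4) — d² to each: class-A:4, class-B:196, class-C:20, class-D:137, class-E:25, class-F:85 → nearest is class-A
(9, 17) — d² to each: class-A:146, class-B:26, class-C:90, class-D:5, class-E:353, class-F:137 → nearest is class-D
(13, 13) — d² to each: class-A:130, class-B:106, class-C:74, class-D:29, class-E:313, class-F:49 → nearest is class-D
(3, 16) — d² to each: class-A:101, class-B:5, class-C:73, class-D:26, class-E:260, class-F:200 → nearest is class-B
(7, 12) — d² to each: class-A:45, class-B:45, class-C:17, class-D:10, class-E:180, class-F:72 → nearest is class-D
(6, 9) — d² to each: class-A:13, class-B:85, class-C:1, class-D:40, class-E:106, class-F:58 → nearest is class-C
Tally — class-A:1, class-B:1, class-C:1, class-D:3. class-D captures the most (3).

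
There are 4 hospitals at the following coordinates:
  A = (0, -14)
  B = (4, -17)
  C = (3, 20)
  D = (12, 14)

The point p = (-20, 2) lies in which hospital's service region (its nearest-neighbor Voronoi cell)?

Squared Euclidean distances:
|pA|² = (-20−0)² + (2−(-14))² = 400 + 256 = 656
|pB|² = (-20−4)² + (2−(-17))² = 576 + 361 = 937
|pC|² = (-20−3)² + (2−20)² = 529 + 324 = 853
|pD|² = (-20−12)² + (2−14)² = 1024 + 144 = 1168
Minimum is at A.

A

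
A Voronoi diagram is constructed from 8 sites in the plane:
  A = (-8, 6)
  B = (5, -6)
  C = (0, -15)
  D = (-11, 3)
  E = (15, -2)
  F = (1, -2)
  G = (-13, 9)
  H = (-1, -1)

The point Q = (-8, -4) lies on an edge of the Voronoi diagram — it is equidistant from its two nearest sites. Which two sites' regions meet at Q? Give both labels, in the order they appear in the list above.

Squared distances from Q to each site:
|QA|² = (-8−(-8))² + (-4−6)² = 0 + 100 = 100
|QB|² = (-8−5)² + (-4−(-6))² = 169 + 4 = 173
|QC|² = (-8−0)² + (-4−(-15))² = 64 + 121 = 185
|QD|² = (-8−(-11))² + (-4−3)² = 9 + 49 = 58
|QE|² = (-8−15)² + (-4−(-2))² = 529 + 4 = 533
|QF|² = (-8−1)² + (-4−(-2))² = 81 + 4 = 85
|QG|² = (-8−(-13))² + (-4−9)² = 25 + 169 = 194
|QH|² = (-8−(-1))² + (-4−(-1))² = 49 + 9 = 58
Q is equidistant from D and H (both at squared distance 58), and every other site is strictly farther — so Q lies on the D–H Voronoi edge.

D and H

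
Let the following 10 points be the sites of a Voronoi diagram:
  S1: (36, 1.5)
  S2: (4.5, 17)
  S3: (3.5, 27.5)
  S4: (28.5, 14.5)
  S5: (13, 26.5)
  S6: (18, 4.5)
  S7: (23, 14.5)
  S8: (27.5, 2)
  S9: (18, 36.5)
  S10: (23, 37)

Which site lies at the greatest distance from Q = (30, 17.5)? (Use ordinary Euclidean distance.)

S3

Compare squared distances (the ordering matches that of the actual distances):
|QS1|² = (30−36)² + (17.5−1.5)² = 36 + 256 = 292
|QS2|² = (30−4.5)² + (17.5−17)² = 650.25 + 0.25 = 650.5
|QS3|² = (30−3.5)² + (17.5−27.5)² = 702.25 + 100 = 802.25
|QS4|² = (30−28.5)² + (17.5−14.5)² = 2.25 + 9 = 11.25
|QS5|² = (30−13)² + (17.5−26.5)² = 289 + 81 = 370
|QS6|² = (30−18)² + (17.5−4.5)² = 144 + 169 = 313
|QS7|² = (30−23)² + (17.5−14.5)² = 49 + 9 = 58
|QS8|² = (30−27.5)² + (17.5−2)² = 6.25 + 240.25 = 246.5
|QS9|² = (30−18)² + (17.5−36.5)² = 144 + 361 = 505
d²(Q, S10) = (30−23)² + (17.5−37)² = 49 + 380.25 = 429.25
The largest is to S3.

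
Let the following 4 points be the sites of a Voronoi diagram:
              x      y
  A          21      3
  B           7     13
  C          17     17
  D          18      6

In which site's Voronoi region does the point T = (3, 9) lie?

Squared Euclidean distances:
|TA|² = (3−21)² + (9−3)² = 324 + 36 = 360
|TB|² = (3−7)² + (9−13)² = 16 + 16 = 32
|TC|² = (3−17)² + (9−17)² = 196 + 64 = 260
|TD|² = (3−18)² + (9−6)² = 225 + 9 = 234
B is nearest.

B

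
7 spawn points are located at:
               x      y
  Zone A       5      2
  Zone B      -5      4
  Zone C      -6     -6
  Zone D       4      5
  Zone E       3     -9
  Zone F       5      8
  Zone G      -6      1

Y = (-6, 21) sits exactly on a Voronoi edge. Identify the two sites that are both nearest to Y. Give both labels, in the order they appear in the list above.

Zone B and Zone F

Squared distances from Y to each site:
d²(Y, Zone A) = (-6−5)² + (21−2)² = 121 + 361 = 482
d²(Y, Zone B) = (-6−(-5))² + (21−4)² = 1 + 289 = 290
d²(Y, Zone C) = (-6−(-6))² + (21−(-6))² = 0 + 729 = 729
d²(Y, Zone D) = (-6−4)² + (21−5)² = 100 + 256 = 356
d²(Y, Zone E) = (-6−3)² + (21−(-9))² = 81 + 900 = 981
d²(Y, Zone F) = (-6−5)² + (21−8)² = 121 + 169 = 290
d²(Y, Zone G) = (-6−(-6))² + (21−1)² = 0 + 400 = 400
Y is equidistant from Zone B and Zone F (both at squared distance 290), and every other site is strictly farther — so Y lies on the Zone B–Zone F Voronoi edge.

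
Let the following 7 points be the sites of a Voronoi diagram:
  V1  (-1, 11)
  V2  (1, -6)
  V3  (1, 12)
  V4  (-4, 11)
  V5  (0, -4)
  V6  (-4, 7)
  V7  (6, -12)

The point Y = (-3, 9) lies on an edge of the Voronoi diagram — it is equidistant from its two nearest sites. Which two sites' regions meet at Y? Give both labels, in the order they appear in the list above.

V4 and V6

Squared distances from Y to each site:
|YV1|² = (-3−(-1))² + (9−11)² = 4 + 4 = 8
|YV2|² = (-3−1)² + (9−(-6))² = 16 + 225 = 241
|YV3|² = (-3−1)² + (9−12)² = 16 + 9 = 25
|YV4|² = (-3−(-4))² + (9−11)² = 1 + 4 = 5
|YV5|² = (-3−0)² + (9−(-4))² = 9 + 169 = 178
|YV6|² = (-3−(-4))² + (9−7)² = 1 + 4 = 5
|YV7|² = (-3−6)² + (9−(-12))² = 81 + 441 = 522
Y is equidistant from V4 and V6 (both at squared distance 5), and every other site is strictly farther — so Y lies on the V4–V6 Voronoi edge.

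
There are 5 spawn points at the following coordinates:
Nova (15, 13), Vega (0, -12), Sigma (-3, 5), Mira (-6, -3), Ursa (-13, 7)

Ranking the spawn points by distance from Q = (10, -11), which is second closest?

Mira

Since √ is increasing, it suffices to compare squared distances:
d²(Q, Nova) = (10−15)² + (-11−13)² = 25 + 576 = 601
d²(Q, Vega) = (10−0)² + (-11−(-12))² = 100 + 1 = 101
d²(Q, Sigma) = (10−(-3))² + (-11−5)² = 169 + 256 = 425
d²(Q, Mira) = (10−(-6))² + (-11−(-3))² = 256 + 64 = 320
d²(Q, Ursa) = (10−(-13))² + (-11−7)² = 529 + 324 = 853
Sorted ascending: Vega, Mira, Sigma, … — the second-nearest is Mira.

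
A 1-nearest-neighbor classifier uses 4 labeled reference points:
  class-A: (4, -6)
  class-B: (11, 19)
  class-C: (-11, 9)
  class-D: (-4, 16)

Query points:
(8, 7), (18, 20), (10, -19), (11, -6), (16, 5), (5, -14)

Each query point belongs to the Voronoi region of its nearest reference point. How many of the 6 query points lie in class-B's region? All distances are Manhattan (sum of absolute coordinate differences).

3

(8, 7) — d to each: class-A:17, class-B:15, class-C:21, class-D:21 → nearest is class-B
(18, 20) — d to each: class-A:40, class-B:8, class-C:40, class-D:26 → nearest is class-B
(10, -19) — d to each: class-A:19, class-B:39, class-C:49, class-D:49 → nearest is class-A
(11, -6) — d to each: class-A:7, class-B:25, class-C:37, class-D:37 → nearest is class-A
(16, 5) — d to each: class-A:23, class-B:19, class-C:31, class-D:31 → nearest is class-B
(5, -14) — d to each: class-A:9, class-B:39, class-C:39, class-D:39 → nearest is class-A
3 of the 6 points have class-B as nearest.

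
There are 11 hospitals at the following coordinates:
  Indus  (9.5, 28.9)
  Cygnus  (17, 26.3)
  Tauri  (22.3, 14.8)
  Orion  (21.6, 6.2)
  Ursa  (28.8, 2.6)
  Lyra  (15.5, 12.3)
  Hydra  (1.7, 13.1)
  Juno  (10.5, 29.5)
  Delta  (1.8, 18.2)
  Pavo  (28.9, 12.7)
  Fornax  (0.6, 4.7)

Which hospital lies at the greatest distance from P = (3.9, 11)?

Ursa

Compare squared distances (the ordering matches that of the actual distances):
d²(P, Indus) = (3.9−9.5)² + (11−28.9)² = 31.36 + 320.41 = 351.77
d²(P, Cygnus) = (3.9−17)² + (11−26.3)² = 171.61 + 234.09 = 405.7
d²(P, Tauri) = (3.9−22.3)² + (11−14.8)² = 338.56 + 14.44 = 353
d²(P, Orion) = (3.9−21.6)² + (11−6.2)² = 313.29 + 23.04 = 336.33
d²(P, Ursa) = (3.9−28.8)² + (11−2.6)² = 620.01 + 70.56 = 690.57
d²(P, Lyra) = (3.9−15.5)² + (11−12.3)² = 134.56 + 1.69 = 136.25
d²(P, Hydra) = (3.9−1.7)² + (11−13.1)² = 4.84 + 4.41 = 9.25
d²(P, Juno) = (3.9−10.5)² + (11−29.5)² = 43.56 + 342.25 = 385.81
d²(P, Delta) = (3.9−1.8)² + (11−18.2)² = 4.41 + 51.84 = 56.25
d²(P, Pavo) = (3.9−28.9)² + (11−12.7)² = 625 + 2.89 = 627.89
d²(P, Fornax) = (3.9−0.6)² + (11−4.7)² = 10.89 + 39.69 = 50.58
The largest is to Ursa.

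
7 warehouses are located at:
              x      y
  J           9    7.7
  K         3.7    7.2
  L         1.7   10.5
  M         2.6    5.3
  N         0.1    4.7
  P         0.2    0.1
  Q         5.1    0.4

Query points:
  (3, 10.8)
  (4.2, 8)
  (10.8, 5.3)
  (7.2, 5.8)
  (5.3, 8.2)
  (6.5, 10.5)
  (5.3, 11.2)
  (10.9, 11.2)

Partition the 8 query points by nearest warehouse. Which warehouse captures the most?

(3, 10.8) — d² to each: J:45.61, K:13.45, L:1.78, M:30.41, N:45.62, P:122.33, Q:112.57 → nearest is L
(4.2, 8) — d² to each: J:23.13, K:0.89, L:12.5, M:9.85, N:27.7, P:78.41, Q:58.57 → nearest is K
(10.8, 5.3) — d² to each: J:9, K:54.02, L:109.85, M:67.24, N:114.85, P:139.4, Q:56.5 → nearest is J
(7.2, 5.8) — d² to each: J:6.85, K:14.21, L:52.34, M:21.41, N:51.62, P:81.49, Q:33.57 → nearest is J
(5.3, 8.2) — d² to each: J:13.94, K:3.56, L:18.25, M:15.7, N:39.29, P:91.62, Q:60.88 → nearest is K
(6.5, 10.5) — d² to each: J:14.09, K:18.73, L:23.04, M:42.25, N:74.6, P:147.85, Q:103.97 → nearest is J
(5.3, 11.2) — d² to each: J:25.94, K:18.56, L:13.45, M:42.1, N:69.29, P:149.22, Q:116.68 → nearest is L
(10.9, 11.2) — d² to each: J:15.86, K:67.84, L:85.13, M:103.7, N:158.89, P:237.7, Q:150.28 → nearest is J
Tally — J:4, K:2, L:2. J captures the most (4).

J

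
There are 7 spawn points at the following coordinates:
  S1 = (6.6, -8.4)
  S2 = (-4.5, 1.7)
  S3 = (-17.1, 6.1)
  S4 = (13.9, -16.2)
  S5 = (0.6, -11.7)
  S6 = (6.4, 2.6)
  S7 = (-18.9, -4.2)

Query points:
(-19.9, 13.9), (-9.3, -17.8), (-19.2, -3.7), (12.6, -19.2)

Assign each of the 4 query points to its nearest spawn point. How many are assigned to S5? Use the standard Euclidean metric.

1

(-19.9, 13.9) — d² to each: S1:1199.54, S2:386, S3:68.68, S4:2048.45, S5:1075.61, S6:819.38, S7:328.61 → nearest is S3
(-9.3, -17.8) — d² to each: S1:341.17, S2:403.29, S3:632.05, S4:540.8, S5:135.22, S6:662.65, S7:277.12 → nearest is S5
(-19.2, -3.7) — d² to each: S1:687.73, S2:245.25, S3:100.45, S4:1251.86, S5:456.04, S6:695.05, S7:0.34 → nearest is S7
(12.6, -19.2) — d² to each: S1:152.64, S2:729.22, S3:1522.18, S4:10.69, S5:200.25, S6:513.68, S7:1217.25 → nearest is S4
1 of the 4 points has S5 as nearest.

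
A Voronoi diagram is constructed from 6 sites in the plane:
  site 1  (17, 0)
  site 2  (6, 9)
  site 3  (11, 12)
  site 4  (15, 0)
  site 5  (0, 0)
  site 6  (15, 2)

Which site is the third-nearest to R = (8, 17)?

Since √ is increasing, it suffices to compare squared distances:
d²(R, site 1) = (8−17)² + (17−0)² = 81 + 289 = 370
d²(R, site 2) = (8−6)² + (17−9)² = 4 + 64 = 68
d²(R, site 3) = (8−11)² + (17−12)² = 9 + 25 = 34
d²(R, site 4) = (8−15)² + (17−0)² = 49 + 289 = 338
d²(R, site 5) = (8−0)² + (17−0)² = 64 + 289 = 353
d²(R, site 6) = (8−15)² + (17−2)² = 49 + 225 = 274
Sorted ascending: site 3, site 2, site 6, site 4, … — the third-nearest is site 6.

site 6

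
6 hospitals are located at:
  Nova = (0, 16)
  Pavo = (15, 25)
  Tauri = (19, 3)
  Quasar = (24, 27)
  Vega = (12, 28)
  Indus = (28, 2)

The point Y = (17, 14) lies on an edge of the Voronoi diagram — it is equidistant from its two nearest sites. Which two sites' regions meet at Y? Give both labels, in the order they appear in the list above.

Pavo and Tauri

Squared distances from Y to each site:
d²(Y, Nova) = (17−0)² + (14−16)² = 289 + 4 = 293
d²(Y, Pavo) = (17−15)² + (14−25)² = 4 + 121 = 125
d²(Y, Tauri) = (17−19)² + (14−3)² = 4 + 121 = 125
d²(Y, Quasar) = (17−24)² + (14−27)² = 49 + 169 = 218
d²(Y, Vega) = (17−12)² + (14−28)² = 25 + 196 = 221
d²(Y, Indus) = (17−28)² + (14−2)² = 121 + 144 = 265
Y is equidistant from Pavo and Tauri (both at squared distance 125), and every other site is strictly farther — so Y lies on the Pavo–Tauri Voronoi edge.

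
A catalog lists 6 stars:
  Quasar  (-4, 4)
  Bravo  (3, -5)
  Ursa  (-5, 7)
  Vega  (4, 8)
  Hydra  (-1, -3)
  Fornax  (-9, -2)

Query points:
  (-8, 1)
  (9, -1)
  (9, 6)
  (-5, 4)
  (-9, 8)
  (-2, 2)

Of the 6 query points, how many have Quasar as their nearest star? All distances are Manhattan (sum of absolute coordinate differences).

2

(-8, 1) — d to each: Quasar:7, Bravo:17, Ursa:9, Vega:19, Hydra:11, Fornax:4 → nearest is Fornax
(9, -1) — d to each: Quasar:18, Bravo:10, Ursa:22, Vega:14, Hydra:12, Fornax:19 → nearest is Bravo
(9, 6) — d to each: Quasar:15, Bravo:17, Ursa:15, Vega:7, Hydra:19, Fornax:26 → nearest is Vega
(-5, 4) — d to each: Quasar:1, Bravo:17, Ursa:3, Vega:13, Hydra:11, Fornax:10 → nearest is Quasar
(-9, 8) — d to each: Quasar:9, Bravo:25, Ursa:5, Vega:13, Hydra:19, Fornax:10 → nearest is Ursa
(-2, 2) — d to each: Quasar:4, Bravo:12, Ursa:8, Vega:12, Hydra:6, Fornax:11 → nearest is Quasar
2 of the 6 points have Quasar as nearest.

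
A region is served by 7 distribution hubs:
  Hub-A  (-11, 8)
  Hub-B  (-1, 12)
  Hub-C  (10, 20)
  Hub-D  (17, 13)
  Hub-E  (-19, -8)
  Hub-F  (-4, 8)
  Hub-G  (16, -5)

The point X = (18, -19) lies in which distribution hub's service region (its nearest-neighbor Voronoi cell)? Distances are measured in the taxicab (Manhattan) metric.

Hub-G

d(X, Hub-A) = |18−(-11)| + |-19−8| = 29 + 27 = 56
d(X, Hub-B) = |18−(-1)| + |-19−12| = 19 + 31 = 50
d(X, Hub-C) = |18−10| + |-19−20| = 8 + 39 = 47
d(X, Hub-D) = |18−17| + |-19−13| = 1 + 32 = 33
d(X, Hub-E) = |18−(-19)| + |-19−(-8)| = 37 + 11 = 48
d(X, Hub-F) = |18−(-4)| + |-19−8| = 22 + 27 = 49
d(X, Hub-G) = |18−16| + |-19−(-5)| = 2 + 14 = 16
The smallest is to Hub-G, so X lies in the Voronoi region of Hub-G.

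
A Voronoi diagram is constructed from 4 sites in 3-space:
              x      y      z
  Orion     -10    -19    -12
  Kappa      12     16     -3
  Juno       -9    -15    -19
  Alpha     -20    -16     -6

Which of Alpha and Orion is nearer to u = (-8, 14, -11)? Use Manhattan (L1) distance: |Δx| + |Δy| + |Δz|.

d(u, Alpha) = |-8−(-20)| + |14−(-16)| + |-11−(-6)| = 12 + 30 + 5 = 47
d(u, Orion) = |-8−(-10)| + |14−(-19)| + |-11−(-12)| = 2 + 33 + 1 = 36
47 > 36, so Orion is closer.

Orion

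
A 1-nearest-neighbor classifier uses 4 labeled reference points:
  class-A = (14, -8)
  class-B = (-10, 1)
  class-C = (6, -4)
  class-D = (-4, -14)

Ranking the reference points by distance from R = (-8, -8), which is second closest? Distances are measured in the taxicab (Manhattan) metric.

d(R, class-A) = |-8−14| + |-8−(-8)| = 22 + 0 = 22
d(R, class-B) = |-8−(-10)| + |-8−1| = 2 + 9 = 11
d(R, class-C) = |-8−6| + |-8−(-4)| = 14 + 4 = 18
d(R, class-D) = |-8−(-4)| + |-8−(-14)| = 4 + 6 = 10
Sorted ascending: class-D, class-B, class-C, … — the second-nearest is class-B.

class-B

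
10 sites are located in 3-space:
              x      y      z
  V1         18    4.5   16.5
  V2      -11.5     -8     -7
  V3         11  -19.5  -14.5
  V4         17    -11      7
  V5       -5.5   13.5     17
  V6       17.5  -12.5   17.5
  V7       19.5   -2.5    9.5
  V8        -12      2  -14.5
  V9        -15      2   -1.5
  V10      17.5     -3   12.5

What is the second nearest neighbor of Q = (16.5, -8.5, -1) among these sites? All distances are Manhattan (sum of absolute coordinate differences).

V7

d(Q,V1) = |16.5−18| + |-8.5−4.5| + |-1−16.5| = 1.5 + 13 + 17.5 = 32
d(Q,V2) = |16.5−(-11.5)| + |-8.5−(-8)| + |-1−(-7)| = 28 + 0.5 + 6 = 34.5
d(Q,V3) = |16.5−11| + |-8.5−(-19.5)| + |-1−(-14.5)| = 5.5 + 11 + 13.5 = 30
d(Q,V4) = |16.5−17| + |-8.5−(-11)| + |-1−7| = 0.5 + 2.5 + 8 = 11
d(Q,V5) = |16.5−(-5.5)| + |-8.5−13.5| + |-1−17| = 22 + 22 + 18 = 62
d(Q,V6) = |16.5−17.5| + |-8.5−(-12.5)| + |-1−17.5| = 1 + 4 + 18.5 = 23.5
d(Q,V7) = |16.5−19.5| + |-8.5−(-2.5)| + |-1−9.5| = 3 + 6 + 10.5 = 19.5
d(Q,V8) = |16.5−(-12)| + |-8.5−2| + |-1−(-14.5)| = 28.5 + 10.5 + 13.5 = 52.5
d(Q,V9) = |16.5−(-15)| + |-8.5−2| + |-1−(-1.5)| = 31.5 + 10.5 + 0.5 = 42.5
d(Q, V10) = |16.5−17.5| + |-8.5−(-3)| + |-1−12.5| = 1 + 5.5 + 13.5 = 20
Sorted ascending: V4, V7, V10, … — the second-nearest is V7.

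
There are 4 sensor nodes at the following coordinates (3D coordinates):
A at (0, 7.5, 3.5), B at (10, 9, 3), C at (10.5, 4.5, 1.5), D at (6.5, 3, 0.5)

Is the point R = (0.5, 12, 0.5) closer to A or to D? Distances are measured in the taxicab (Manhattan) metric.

A

d(R,A) = |0.5−0| + |12−7.5| + |0.5−3.5| = 0.5 + 4.5 + 3 = 8
d(R,D) = |0.5−6.5| + |12−3| + |0.5−0.5| = 6 + 9 + 0 = 15
8 < 15, so A is closer.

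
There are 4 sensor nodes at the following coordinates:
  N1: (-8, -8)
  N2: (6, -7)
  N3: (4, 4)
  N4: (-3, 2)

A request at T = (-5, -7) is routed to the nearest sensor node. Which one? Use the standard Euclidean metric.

Compare squared distances (the ordering matches that of the actual distances):
|TN1|² = (-5−(-8))² + (-7−(-8))² = 9 + 1 = 10
|TN2|² = (-5−6)² + (-7−(-7))² = 121 + 0 = 121
|TN3|² = (-5−4)² + (-7−4)² = 81 + 121 = 202
|TN4|² = (-5−(-3))² + (-7−2)² = 4 + 81 = 85
N1 is nearest.

N1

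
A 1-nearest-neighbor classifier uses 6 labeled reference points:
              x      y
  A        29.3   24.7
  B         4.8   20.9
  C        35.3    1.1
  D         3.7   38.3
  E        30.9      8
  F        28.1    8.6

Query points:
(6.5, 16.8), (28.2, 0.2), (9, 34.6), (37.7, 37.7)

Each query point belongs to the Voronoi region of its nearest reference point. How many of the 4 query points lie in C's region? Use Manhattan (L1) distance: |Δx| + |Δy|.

(6.5, 16.8) — d to each: A:30.7, B:5.8, C:44.5, D:24.3, E:33.2, F:29.8 → nearest is B
(28.2, 0.2) — d to each: A:25.6, B:44.1, C:8, D:62.6, E:10.5, F:8.5 → nearest is C
(9, 34.6) — d to each: A:30.2, B:17.9, C:59.8, D:9, E:48.5, F:45.1 → nearest is D
(37.7, 37.7) — d to each: A:21.4, B:49.7, C:39, D:34.6, E:36.5, F:38.7 → nearest is A
1 of the 4 points has C as nearest.

1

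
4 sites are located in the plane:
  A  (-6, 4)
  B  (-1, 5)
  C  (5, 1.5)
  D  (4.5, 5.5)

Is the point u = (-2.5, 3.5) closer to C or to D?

D

Compare squared distances:
|uC|² = (-2.5−5)² + (3.5−1.5)² = 56.25 + 4 = 60.25
|uD|² = (-2.5−4.5)² + (3.5−5.5)² = 49 + 4 = 53
60.25 > 53, so D is closer.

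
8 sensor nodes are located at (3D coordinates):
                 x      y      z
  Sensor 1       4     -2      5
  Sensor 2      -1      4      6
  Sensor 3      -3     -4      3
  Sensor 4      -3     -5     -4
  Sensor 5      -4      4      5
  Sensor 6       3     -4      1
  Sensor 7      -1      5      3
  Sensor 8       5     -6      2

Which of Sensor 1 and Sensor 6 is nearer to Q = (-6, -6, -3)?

Compare squared distances:
d²(Q, Sensor 1) = (-6−4)² + (-6−(-2))² + (-3−5)² = 100 + 16 + 64 = 180
d²(Q, Sensor 6) = (-6−3)² + (-6−(-4))² + (-3−1)² = 81 + 4 + 16 = 101
180 > 101, so Sensor 6 is closer.

Sensor 6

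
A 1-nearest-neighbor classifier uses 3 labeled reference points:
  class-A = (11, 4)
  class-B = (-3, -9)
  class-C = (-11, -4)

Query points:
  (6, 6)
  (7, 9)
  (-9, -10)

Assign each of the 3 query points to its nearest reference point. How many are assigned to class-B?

1

(6, 6) — d² to each: class-A:29, class-B:306, class-C:389 → nearest is class-A
(7, 9) — d² to each: class-A:41, class-B:424, class-C:493 → nearest is class-A
(-9, -10) — d² to each: class-A:596, class-B:37, class-C:40 → nearest is class-B
1 of the 3 points has class-B as nearest.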